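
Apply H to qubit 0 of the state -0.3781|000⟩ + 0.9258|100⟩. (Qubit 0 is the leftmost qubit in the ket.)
0.3873|000⟩ - 0.922|100⟩

H on qubit 0 mixes each pair of kets that differ only in qubit 0: amplitudes (a, b) of (|…0…⟩, |…1…⟩) become ((a + b)/√2, (a − b)/√2). Kets absent from the input have amplitude 0.
(|000⟩, |100⟩): (a, b) = (-0.3781, 0.9258) → (0.3873, -0.922)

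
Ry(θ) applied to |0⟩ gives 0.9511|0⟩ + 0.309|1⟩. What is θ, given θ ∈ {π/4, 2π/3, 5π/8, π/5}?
π/5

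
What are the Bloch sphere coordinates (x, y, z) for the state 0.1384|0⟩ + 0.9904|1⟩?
(0.2741, 0, -0.9617)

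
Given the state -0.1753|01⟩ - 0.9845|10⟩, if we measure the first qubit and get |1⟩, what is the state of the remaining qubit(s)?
-|0⟩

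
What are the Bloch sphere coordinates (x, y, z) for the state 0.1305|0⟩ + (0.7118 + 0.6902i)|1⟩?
(0.1858, 0.1801, -0.966)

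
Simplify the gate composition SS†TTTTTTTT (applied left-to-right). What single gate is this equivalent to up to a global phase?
I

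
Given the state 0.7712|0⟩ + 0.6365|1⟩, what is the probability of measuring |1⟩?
0.4051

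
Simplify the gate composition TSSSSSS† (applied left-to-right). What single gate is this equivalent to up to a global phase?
T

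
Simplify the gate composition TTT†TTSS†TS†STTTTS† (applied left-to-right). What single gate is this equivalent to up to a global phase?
S†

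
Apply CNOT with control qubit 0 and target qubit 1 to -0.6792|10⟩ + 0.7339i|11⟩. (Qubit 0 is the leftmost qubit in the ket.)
0.7339i|10⟩ - 0.6792|11⟩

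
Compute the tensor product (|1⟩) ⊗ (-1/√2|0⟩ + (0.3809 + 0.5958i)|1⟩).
-1/√2|10⟩ + (0.3809 + 0.5958i)|11⟩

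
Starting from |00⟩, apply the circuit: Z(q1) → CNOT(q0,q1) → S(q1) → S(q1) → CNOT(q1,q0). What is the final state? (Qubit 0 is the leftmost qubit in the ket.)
|00⟩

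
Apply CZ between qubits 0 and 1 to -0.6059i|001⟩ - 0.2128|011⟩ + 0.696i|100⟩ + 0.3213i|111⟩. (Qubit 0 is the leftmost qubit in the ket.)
-0.6059i|001⟩ - 0.2128|011⟩ + 0.696i|100⟩ - 0.3213i|111⟩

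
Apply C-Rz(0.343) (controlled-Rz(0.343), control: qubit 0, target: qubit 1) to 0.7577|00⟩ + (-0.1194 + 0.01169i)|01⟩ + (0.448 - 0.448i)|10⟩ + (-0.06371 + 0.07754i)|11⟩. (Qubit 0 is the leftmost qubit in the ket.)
0.7577|00⟩ + (-0.1194 + 0.01169i)|01⟩ + (0.365 - 0.5179i)|10⟩ + (-0.07601 + 0.06553i)|11⟩

C-Rz(0.343) leaves the control-|0⟩ kets |00⟩, |01⟩ unchanged and applies Rz(0.343) to qubit 1 on the control-|1⟩ pair (|10⟩, |11⟩).
Rz(0.343) = [[e^(−iθ/2), 0], [0, e^(iθ/2)]] with e^(±iθ/2) = cos(θ/2) ± i·sin(θ/2); θ = 0.343, cos(θ/2) ≈ 0.98533, sin(θ/2) ≈ 0.170661.
With a = amp(|10⟩) = (0.448 - 0.448i) and b = amp(|11⟩) = (-0.06371 + 0.07754i):
new amp(|10⟩) = (0.98533 - 0.170661i)·a = (0.365 - 0.5179i)
new amp(|11⟩) = (0.98533 + 0.170661i)·b = (-0.07601 + 0.06553i)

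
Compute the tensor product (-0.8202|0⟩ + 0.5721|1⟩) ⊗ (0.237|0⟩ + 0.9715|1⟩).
-0.1944|00⟩ - 0.7968|01⟩ + 0.1356|10⟩ + 0.5558|11⟩

amp(|b₁b₂…⟩) = product of the factor amplitudes for bits b₁, b₂, …; only kets whose every factor amplitude is nonzero survive.
|00⟩: (-0.8202)(0.237) = -0.1944
|01⟩: (-0.8202)(0.9715) = -0.7968
|10⟩: (0.5721)(0.237) = 0.1356
|11⟩: (0.5721)(0.9715) = 0.5558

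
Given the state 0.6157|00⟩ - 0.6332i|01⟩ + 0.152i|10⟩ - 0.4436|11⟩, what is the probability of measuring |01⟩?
0.4009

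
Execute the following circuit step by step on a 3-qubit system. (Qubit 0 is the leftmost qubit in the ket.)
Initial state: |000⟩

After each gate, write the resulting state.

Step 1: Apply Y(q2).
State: i|001⟩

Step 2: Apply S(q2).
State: -|001⟩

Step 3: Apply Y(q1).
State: -i|011⟩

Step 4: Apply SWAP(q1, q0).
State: -i|101⟩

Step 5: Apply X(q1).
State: -i|111⟩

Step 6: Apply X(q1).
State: -i|101⟩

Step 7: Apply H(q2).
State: -(1/√2)i|100⟩ + (1/√2)i|101⟩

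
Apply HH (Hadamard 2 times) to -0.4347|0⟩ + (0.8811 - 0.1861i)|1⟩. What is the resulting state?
-0.4347|0⟩ + (0.8811 - 0.1861i)|1⟩

H² = I, so an even number of Hadamards cancels: H^2 = I and the state is unchanged.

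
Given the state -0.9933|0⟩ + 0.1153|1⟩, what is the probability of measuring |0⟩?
0.9866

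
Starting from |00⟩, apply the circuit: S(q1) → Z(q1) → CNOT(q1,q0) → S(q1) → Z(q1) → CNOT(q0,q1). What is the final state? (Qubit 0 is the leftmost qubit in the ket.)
|00⟩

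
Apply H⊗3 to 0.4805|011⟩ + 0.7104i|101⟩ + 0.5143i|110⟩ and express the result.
(0.1699 + 0.433i)|000⟩ + (-0.1699 - 0.06933i)|001⟩ + (-0.1699 + 0.06933i)|010⟩ + (0.1699 - 0.433i)|011⟩ + (0.1699 - 0.433i)|100⟩ + (-0.1699 + 0.06933i)|101⟩ + (-0.1699 - 0.06933i)|110⟩ + (0.1699 + 0.433i)|111⟩

H⊗3 gives amp(|y⟩) = (1/2√2) Σ_x (−1)^(x·y) amp(|x⟩), where x·y is the number of positions in which both x and y have a 1.
|000⟩: (0.4805 + 0.7104i + 0.5143i)/(2√2) = (0.1699 + 0.433i)
|001⟩: (-0.4805 - 0.7104i + 0.5143i)/(2√2) = (-0.1699 - 0.06933i)
|010⟩: (-0.4805 + 0.7104i - 0.5143i)/(2√2) = (-0.1699 + 0.06933i)
|011⟩: (0.4805 - 0.7104i - 0.5143i)/(2√2) = (0.1699 - 0.433i)
|100⟩: (0.4805 - 0.7104i - 0.5143i)/(2√2) = (0.1699 - 0.433i)
|101⟩: (-0.4805 + 0.7104i - 0.5143i)/(2√2) = (-0.1699 + 0.06933i)
|110⟩: (-0.4805 - 0.7104i + 0.5143i)/(2√2) = (-0.1699 - 0.06933i)
|111⟩: (0.4805 + 0.7104i + 0.5143i)/(2√2) = (0.1699 + 0.433i)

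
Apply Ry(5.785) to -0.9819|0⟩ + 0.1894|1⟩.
0.9049|0⟩ - 0.4256|1⟩

Ry(5.785) = [[cos(θ/2), −sin(θ/2)], [sin(θ/2), cos(θ/2)]]; θ = 5.785, cos(θ/2) ≈ -0.969137, sin(θ/2) ≈ 0.246525.
With a = amp(|0⟩) = -0.9819 and b = amp(|1⟩) = 0.1894:
new amp(|0⟩) = (-0.969137)·a + (-0.246525)·b = 0.9049
new amp(|1⟩) = (0.246525)·a + (-0.969137)·b = -0.4256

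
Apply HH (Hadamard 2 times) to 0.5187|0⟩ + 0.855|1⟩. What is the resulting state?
0.5187|0⟩ + 0.855|1⟩

H² = I, so an even number of Hadamards cancels: H^2 = I and the state is unchanged.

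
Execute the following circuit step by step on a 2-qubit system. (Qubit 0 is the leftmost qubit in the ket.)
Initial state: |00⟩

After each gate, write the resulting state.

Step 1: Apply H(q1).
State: 1/√2|00⟩ + 1/√2|01⟩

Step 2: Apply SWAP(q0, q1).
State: 1/√2|00⟩ + 1/√2|10⟩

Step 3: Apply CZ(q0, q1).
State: 1/√2|00⟩ + 1/√2|10⟩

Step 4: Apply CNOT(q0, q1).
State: 1/√2|00⟩ + 1/√2|11⟩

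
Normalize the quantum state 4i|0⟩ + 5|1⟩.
0.6247i|0⟩ + 0.7809|1⟩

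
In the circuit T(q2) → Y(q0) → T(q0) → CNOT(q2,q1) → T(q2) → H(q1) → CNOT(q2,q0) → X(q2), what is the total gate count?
8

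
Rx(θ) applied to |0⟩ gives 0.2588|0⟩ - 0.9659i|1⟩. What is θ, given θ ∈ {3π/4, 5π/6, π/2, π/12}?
5π/6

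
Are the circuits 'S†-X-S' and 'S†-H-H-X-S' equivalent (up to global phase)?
Yes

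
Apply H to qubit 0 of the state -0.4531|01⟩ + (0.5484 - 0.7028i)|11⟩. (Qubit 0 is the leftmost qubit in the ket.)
(0.06739 - 0.497i)|01⟩ + (-0.7082 + 0.497i)|11⟩

H on qubit 0 mixes each pair of kets that differ only in qubit 0: amplitudes (a, b) of (|…0…⟩, |…1…⟩) become ((a + b)/√2, (a − b)/√2). Kets absent from the input have amplitude 0.
(|01⟩, |11⟩): (a, b) = (-0.4531, (0.5484 - 0.7028i)) → ((0.06739 - 0.497i), (-0.7082 + 0.497i))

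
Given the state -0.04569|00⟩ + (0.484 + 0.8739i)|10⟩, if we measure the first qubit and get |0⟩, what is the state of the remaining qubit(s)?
-|0⟩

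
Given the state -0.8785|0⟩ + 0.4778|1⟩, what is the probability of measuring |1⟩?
0.2283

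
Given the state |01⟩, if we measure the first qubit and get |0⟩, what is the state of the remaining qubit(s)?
|1⟩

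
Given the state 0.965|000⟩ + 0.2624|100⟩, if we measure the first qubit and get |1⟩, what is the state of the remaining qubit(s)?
|00⟩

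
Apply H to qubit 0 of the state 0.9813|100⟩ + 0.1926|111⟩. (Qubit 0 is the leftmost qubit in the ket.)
0.6939|000⟩ + 0.1362|011⟩ - 0.6939|100⟩ - 0.1362|111⟩

H on qubit 0 mixes each pair of kets that differ only in qubit 0: amplitudes (a, b) of (|…0…⟩, |…1…⟩) become ((a + b)/√2, (a − b)/√2). Kets absent from the input have amplitude 0.
(|000⟩, |100⟩): (a, b) = (0, 0.9813) → (0.6939, -0.6939)
(|011⟩, |111⟩): (a, b) = (0, 0.1926) → (0.1362, -0.1362)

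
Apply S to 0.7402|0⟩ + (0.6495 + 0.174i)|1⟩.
0.7402|0⟩ + (-0.174 + 0.6495i)|1⟩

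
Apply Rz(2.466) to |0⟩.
(0.3314 - 0.9435i)|0⟩

Rz(2.466) = [[e^(−iθ/2), 0], [0, e^(iθ/2)]] with e^(±iθ/2) = cos(θ/2) ± i·sin(θ/2); θ = 2.466, cos(θ/2) ≈ 0.331409, sin(θ/2) ≈ 0.943487.
With a = amp(|0⟩) = 1 and b = amp(|1⟩) = 0:
new amp(|0⟩) = (0.331409 - 0.943487i)·a = (0.3314 - 0.9435i)
new amp(|1⟩) = (0.331409 + 0.943487i)·b = 0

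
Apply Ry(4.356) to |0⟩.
-0.5706|0⟩ + 0.8212|1⟩

Ry(4.356) = [[cos(θ/2), −sin(θ/2)], [sin(θ/2), cos(θ/2)]]; θ = 4.356, cos(θ/2) ≈ -0.570573, sin(θ/2) ≈ 0.821247.
With a = amp(|0⟩) = 1 and b = amp(|1⟩) = 0:
new amp(|0⟩) = (-0.570573)·a + (-0.821247)·b = -0.5706
new amp(|1⟩) = (0.821247)·a + (-0.570573)·b = 0.8212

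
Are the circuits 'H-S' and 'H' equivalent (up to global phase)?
No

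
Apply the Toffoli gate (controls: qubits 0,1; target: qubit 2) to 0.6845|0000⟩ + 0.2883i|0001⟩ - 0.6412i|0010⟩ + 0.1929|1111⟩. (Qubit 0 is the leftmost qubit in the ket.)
0.6845|0000⟩ + 0.2883i|0001⟩ - 0.6412i|0010⟩ + 0.1929|1101⟩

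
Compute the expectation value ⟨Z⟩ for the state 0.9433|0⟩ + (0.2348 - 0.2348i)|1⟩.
0.7796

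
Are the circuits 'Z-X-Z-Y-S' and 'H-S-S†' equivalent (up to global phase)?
No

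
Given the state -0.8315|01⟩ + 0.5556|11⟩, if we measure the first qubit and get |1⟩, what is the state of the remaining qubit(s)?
|1⟩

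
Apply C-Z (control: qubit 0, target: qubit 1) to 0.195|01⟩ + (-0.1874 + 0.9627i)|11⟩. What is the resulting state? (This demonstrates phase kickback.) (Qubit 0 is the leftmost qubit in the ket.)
0.195|01⟩ + (0.1874 - 0.9627i)|11⟩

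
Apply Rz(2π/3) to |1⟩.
(1/2 + 0.866i)|1⟩

Rz(2π/3) = [[e^(−iθ/2), 0], [0, e^(iθ/2)]] with e^(±iθ/2) = cos(θ/2) ± i·sin(θ/2); θ = 2π/3, cos(θ/2) ≈ 0.5, sin(θ/2) ≈ 0.866025.
With a = amp(|0⟩) = 0 and b = amp(|1⟩) = 1:
new amp(|0⟩) = (0.5 - 0.866025i)·a = 0
new amp(|1⟩) = (0.5 + 0.866025i)·b = (1/2 + 0.866i)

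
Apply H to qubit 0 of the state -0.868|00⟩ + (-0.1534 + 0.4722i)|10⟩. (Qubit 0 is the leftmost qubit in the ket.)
(-0.7222 + 0.3339i)|00⟩ + (-0.5053 - 0.3339i)|10⟩

H on qubit 0 mixes each pair of kets that differ only in qubit 0: amplitudes (a, b) of (|…0…⟩, |…1…⟩) become ((a + b)/√2, (a − b)/√2). Kets absent from the input have amplitude 0.
(|00⟩, |10⟩): (a, b) = (-0.868, (-0.1534 + 0.4722i)) → ((-0.7222 + 0.3339i), (-0.5053 - 0.3339i))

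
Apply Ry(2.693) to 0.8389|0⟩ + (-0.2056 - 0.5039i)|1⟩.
(0.387 + 0.4913i)|0⟩ + (0.7722 - 0.1121i)|1⟩

Ry(2.693) = [[cos(θ/2), −sin(θ/2)], [sin(θ/2), cos(θ/2)]]; θ = 2.693, cos(θ/2) ≈ 0.22242, sin(θ/2) ≈ 0.974951.
With a = amp(|0⟩) = 0.8389 and b = amp(|1⟩) = (-0.2056 - 0.5039i):
new amp(|0⟩) = (0.22242)·a + (-0.974951)·b = (0.387 + 0.4913i)
new amp(|1⟩) = (0.974951)·a + (0.22242)·b = (0.7722 - 0.1121i)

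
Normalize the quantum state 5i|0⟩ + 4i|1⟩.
0.7809i|0⟩ + 0.6247i|1⟩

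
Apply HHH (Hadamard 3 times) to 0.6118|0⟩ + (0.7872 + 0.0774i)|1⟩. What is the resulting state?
(0.9892 + 0.05473i)|0⟩ + (-0.124 - 0.05473i)|1⟩

H² = I, so H^3 = H: a single Hadamard. With (a, b) = (0.6118, (0.7872 + 0.0774i)), H gives ((a + b)/√2, (a − b)/√2) = ((0.9892 + 0.05473i), (-0.124 - 0.05473i)).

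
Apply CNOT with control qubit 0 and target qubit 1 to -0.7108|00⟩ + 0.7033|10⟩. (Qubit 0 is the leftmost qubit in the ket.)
-0.7108|00⟩ + 0.7033|11⟩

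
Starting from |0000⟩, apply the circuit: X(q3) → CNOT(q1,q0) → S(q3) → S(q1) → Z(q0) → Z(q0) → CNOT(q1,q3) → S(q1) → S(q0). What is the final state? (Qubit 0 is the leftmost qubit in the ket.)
i|0001⟩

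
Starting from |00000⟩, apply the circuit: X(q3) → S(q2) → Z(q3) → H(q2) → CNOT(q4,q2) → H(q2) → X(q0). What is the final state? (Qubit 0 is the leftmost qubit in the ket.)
-|10010⟩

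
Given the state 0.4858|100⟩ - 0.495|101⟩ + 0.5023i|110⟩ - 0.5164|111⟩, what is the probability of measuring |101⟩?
0.245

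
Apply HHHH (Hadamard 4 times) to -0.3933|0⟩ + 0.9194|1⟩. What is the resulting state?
-0.3933|0⟩ + 0.9194|1⟩

H² = I, so an even number of Hadamards cancels: H^4 = I and the state is unchanged.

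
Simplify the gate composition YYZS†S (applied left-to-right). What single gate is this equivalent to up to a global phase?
Z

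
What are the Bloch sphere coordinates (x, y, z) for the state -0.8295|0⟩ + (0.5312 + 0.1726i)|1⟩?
(-0.8813, -0.2863, 0.3761)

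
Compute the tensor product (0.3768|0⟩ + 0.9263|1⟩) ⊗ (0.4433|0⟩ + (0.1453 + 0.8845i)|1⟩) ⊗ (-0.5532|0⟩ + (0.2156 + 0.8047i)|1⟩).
-0.0924|000⟩ + (0.03601 + 0.1344i)|001⟩ + (-0.03029 - 0.1844i)|010⟩ + (-0.2564 + 0.1159i)|011⟩ - 0.2272|100⟩ + (0.08853 + 0.3304i)|101⟩ + (-0.07446 - 0.4532i)|110⟩ + (-0.6303 + 0.2849i)|111⟩

amp(|b₁b₂…⟩) = product of the factor amplitudes for bits b₁, b₂, …; only kets whose every factor amplitude is nonzero survive.
|000⟩: (0.3768)(0.4433)(-0.5532) = -0.0924
|001⟩: (0.3768)(0.4433)(0.2156 + 0.8047i) = (0.03601 + 0.1344i)
|010⟩: (0.3768)(0.1453 + 0.8845i)(-0.5532) = (-0.03029 - 0.1844i)
|011⟩: (0.3768)(0.1453 + 0.8845i)(0.2156 + 0.8047i) = (-0.2564 + 0.1159i)
|100⟩: (0.9263)(0.4433)(-0.5532) = -0.2272
|101⟩: (0.9263)(0.4433)(0.2156 + 0.8047i) = (0.08853 + 0.3304i)
|110⟩: (0.9263)(0.1453 + 0.8845i)(-0.5532) = (-0.07446 - 0.4532i)
|111⟩: (0.9263)(0.1453 + 0.8845i)(0.2156 + 0.8047i) = (-0.6303 + 0.2849i)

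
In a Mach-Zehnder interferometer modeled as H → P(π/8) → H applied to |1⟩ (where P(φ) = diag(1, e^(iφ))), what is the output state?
(0.03806 - 0.1913i)|0⟩ + (0.9619 + 0.1913i)|1⟩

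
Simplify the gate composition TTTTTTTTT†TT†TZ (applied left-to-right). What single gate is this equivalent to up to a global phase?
Z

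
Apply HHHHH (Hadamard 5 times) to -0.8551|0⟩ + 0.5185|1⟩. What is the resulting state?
-0.238|0⟩ - 0.9713|1⟩

H² = I, so H^5 = H: a single Hadamard. With (a, b) = (-0.8551, 0.5185), H gives ((a + b)/√2, (a − b)/√2) = (-0.238, -0.9713).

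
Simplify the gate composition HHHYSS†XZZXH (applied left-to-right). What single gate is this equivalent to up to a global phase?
Y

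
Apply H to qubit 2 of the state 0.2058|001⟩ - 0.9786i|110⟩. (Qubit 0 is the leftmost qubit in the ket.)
0.1455|000⟩ - 0.1455|001⟩ - 0.692i|110⟩ - 0.692i|111⟩

H on qubit 2 mixes each pair of kets that differ only in qubit 2: amplitudes (a, b) of (|…0…⟩, |…1…⟩) become ((a + b)/√2, (a − b)/√2). Kets absent from the input have amplitude 0.
(|000⟩, |001⟩): (a, b) = (0, 0.2058) → (0.1455, -0.1455)
(|110⟩, |111⟩): (a, b) = (-0.9786i, 0) → (-0.692i, -0.692i)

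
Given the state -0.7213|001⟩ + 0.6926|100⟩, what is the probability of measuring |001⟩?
0.5203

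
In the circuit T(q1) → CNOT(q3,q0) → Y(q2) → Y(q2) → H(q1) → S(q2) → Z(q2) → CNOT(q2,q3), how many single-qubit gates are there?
6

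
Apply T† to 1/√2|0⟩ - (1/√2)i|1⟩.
1/√2|0⟩ + (-1/2 - (1/2)i)|1⟩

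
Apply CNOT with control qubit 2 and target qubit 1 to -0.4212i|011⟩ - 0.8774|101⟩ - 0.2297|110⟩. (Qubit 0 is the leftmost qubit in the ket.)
-0.4212i|001⟩ - 0.2297|110⟩ - 0.8774|111⟩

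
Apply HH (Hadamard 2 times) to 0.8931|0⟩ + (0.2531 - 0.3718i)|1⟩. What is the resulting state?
0.8931|0⟩ + (0.2531 - 0.3718i)|1⟩

H² = I, so an even number of Hadamards cancels: H^2 = I and the state is unchanged.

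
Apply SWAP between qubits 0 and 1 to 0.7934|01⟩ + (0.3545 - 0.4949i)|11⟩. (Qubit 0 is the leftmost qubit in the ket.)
0.7934|10⟩ + (0.3545 - 0.4949i)|11⟩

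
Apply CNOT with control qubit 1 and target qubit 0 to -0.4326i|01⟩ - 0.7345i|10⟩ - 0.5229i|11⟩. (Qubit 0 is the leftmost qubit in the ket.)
-0.5229i|01⟩ - 0.7345i|10⟩ - 0.4326i|11⟩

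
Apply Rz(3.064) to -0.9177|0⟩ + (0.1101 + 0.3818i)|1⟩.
(-0.03559 + 0.917i)|0⟩ + (-0.3772 + 0.1248i)|1⟩

Rz(3.064) = [[e^(−iθ/2), 0], [0, e^(iθ/2)]] with e^(±iθ/2) = cos(θ/2) ± i·sin(θ/2); θ = 3.064, cos(θ/2) ≈ 0.0387866, sin(θ/2) ≈ 0.999248.
With a = amp(|0⟩) = -0.9177 and b = amp(|1⟩) = (0.1101 + 0.3818i):
new amp(|0⟩) = (0.0387866 - 0.999248i)·a = (-0.03559 + 0.917i)
new amp(|1⟩) = (0.0387866 + 0.999248i)·b = (-0.3772 + 0.1248i)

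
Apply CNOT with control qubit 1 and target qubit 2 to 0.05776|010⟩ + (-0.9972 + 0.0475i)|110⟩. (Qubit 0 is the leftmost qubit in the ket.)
0.05776|011⟩ + (-0.9972 + 0.0475i)|111⟩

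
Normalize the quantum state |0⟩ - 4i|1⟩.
0.2425|0⟩ - 0.9701i|1⟩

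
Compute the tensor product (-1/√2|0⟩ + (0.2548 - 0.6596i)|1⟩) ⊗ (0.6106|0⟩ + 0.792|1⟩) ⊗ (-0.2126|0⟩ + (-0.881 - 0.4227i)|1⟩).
0.09179|000⟩ + (0.3804 + 0.1825i)|001⟩ + 0.1191|010⟩ + (0.4934 + 0.2367i)|011⟩ + (-0.03308 + 0.08563i)|100⟩ + (-0.3073 + 0.2891i)|101⟩ + (-0.0429 + 0.1111i)|110⟩ + (-0.3986 + 0.3749i)|111⟩

amp(|b₁b₂…⟩) = product of the factor amplitudes for bits b₁, b₂, …; only kets whose every factor amplitude is nonzero survive.
|000⟩: (-1/√2)(0.6106)(-0.2126) = 0.09179
|001⟩: (-1/√2)(0.6106)(-0.881 - 0.4227i) = (0.3804 + 0.1825i)
|010⟩: (-1/√2)(0.792)(-0.2126) = 0.1191
|011⟩: (-1/√2)(0.792)(-0.881 - 0.4227i) = (0.4934 + 0.2367i)
|100⟩: (0.2548 - 0.6596i)(0.6106)(-0.2126) = (-0.03308 + 0.08563i)
|101⟩: (0.2548 - 0.6596i)(0.6106)(-0.881 - 0.4227i) = (-0.3073 + 0.2891i)
|110⟩: (0.2548 - 0.6596i)(0.792)(-0.2126) = (-0.0429 + 0.1111i)
|111⟩: (0.2548 - 0.6596i)(0.792)(-0.881 - 0.4227i) = (-0.3986 + 0.3749i)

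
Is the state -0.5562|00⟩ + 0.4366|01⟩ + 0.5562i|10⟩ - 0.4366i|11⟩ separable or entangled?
Separable

Writing the state as a|00⟩ + b|01⟩ + c|10⟩ + d|11⟩, it is a product state iff ad − bc = 0.
Here (a, b, c, d) = (-0.5562, 0.4366, 0.5562i, -0.4366i): ad − bc = (-0.5562)(-0.4366i) − (0.4366)(0.5562i) = 0, so the state is separable.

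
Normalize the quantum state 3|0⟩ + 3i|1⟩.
1/√2|0⟩ + (1/√2)i|1⟩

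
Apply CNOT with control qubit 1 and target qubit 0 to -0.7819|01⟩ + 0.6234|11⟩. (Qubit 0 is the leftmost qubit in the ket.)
0.6234|01⟩ - 0.7819|11⟩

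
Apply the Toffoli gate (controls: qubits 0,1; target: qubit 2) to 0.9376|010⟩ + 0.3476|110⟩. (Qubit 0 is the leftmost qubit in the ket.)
0.9376|010⟩ + 0.3476|111⟩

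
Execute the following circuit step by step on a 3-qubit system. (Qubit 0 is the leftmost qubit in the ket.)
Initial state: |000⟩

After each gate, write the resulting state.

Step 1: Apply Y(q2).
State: i|001⟩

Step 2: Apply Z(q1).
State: i|001⟩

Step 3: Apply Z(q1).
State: i|001⟩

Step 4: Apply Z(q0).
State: i|001⟩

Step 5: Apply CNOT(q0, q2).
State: i|001⟩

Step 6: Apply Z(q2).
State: -i|001⟩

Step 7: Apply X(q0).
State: -i|101⟩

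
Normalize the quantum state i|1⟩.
i|1⟩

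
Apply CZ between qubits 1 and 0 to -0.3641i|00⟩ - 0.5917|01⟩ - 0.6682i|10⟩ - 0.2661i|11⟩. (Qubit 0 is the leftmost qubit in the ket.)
-0.3641i|00⟩ - 0.5917|01⟩ - 0.6682i|10⟩ + 0.2661i|11⟩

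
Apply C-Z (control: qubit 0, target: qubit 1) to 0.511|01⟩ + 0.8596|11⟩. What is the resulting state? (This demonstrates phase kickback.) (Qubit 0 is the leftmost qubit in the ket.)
0.511|01⟩ - 0.8596|11⟩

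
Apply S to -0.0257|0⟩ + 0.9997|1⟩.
-0.0257|0⟩ + 0.9997i|1⟩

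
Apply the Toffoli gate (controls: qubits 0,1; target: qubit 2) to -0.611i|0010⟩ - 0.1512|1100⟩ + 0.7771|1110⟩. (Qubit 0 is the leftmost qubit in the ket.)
-0.611i|0010⟩ + 0.7771|1100⟩ - 0.1512|1110⟩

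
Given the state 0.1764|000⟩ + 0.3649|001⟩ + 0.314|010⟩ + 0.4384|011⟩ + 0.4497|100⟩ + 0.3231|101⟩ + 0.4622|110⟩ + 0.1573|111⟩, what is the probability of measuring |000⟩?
0.03112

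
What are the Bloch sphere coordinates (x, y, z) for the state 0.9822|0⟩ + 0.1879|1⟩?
(0.3691, 0, 0.9294)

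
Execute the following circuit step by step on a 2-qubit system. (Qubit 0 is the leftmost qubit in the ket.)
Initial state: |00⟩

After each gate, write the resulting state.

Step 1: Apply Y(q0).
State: i|10⟩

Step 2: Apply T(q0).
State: (-1/√2 + (1/√2)i)|10⟩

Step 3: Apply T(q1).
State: (-1/√2 + (1/√2)i)|10⟩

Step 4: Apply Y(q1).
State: (-1/√2 - (1/√2)i)|11⟩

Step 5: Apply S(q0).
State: (1/√2 - (1/√2)i)|11⟩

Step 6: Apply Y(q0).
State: (-1/√2 - (1/√2)i)|01⟩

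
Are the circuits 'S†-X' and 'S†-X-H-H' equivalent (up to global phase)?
Yes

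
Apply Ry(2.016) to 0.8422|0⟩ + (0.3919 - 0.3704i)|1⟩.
(0.1179 + 0.3133i)|0⟩ + (0.9214 - 0.1976i)|1⟩

Ry(2.016) = [[cos(θ/2), −sin(θ/2)], [sin(θ/2), cos(θ/2)]]; θ = 2.016, cos(θ/2) ≈ 0.533553, sin(θ/2) ≈ 0.845766.
With a = amp(|0⟩) = 0.8422 and b = amp(|1⟩) = (0.3919 - 0.3704i):
new amp(|0⟩) = (0.533553)·a + (-0.845766)·b = (0.1179 + 0.3133i)
new amp(|1⟩) = (0.845766)·a + (0.533553)·b = (0.9214 - 0.1976i)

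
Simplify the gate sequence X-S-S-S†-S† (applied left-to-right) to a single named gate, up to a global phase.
X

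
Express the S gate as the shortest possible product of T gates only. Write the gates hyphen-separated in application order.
T-T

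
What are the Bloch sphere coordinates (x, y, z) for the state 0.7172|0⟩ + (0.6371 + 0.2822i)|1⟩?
(0.9139, 0.4048, 0.02884)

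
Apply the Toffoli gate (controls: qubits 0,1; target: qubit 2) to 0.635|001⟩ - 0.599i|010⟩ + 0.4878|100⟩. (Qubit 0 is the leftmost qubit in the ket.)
0.635|001⟩ - 0.599i|010⟩ + 0.4878|100⟩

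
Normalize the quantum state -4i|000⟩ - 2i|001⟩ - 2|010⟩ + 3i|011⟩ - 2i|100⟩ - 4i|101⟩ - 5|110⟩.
-0.4529i|000⟩ - 0.2265i|001⟩ - 0.2265|010⟩ + 0.3397i|011⟩ - 0.2265i|100⟩ - 0.4529i|101⟩ - 0.5661|110⟩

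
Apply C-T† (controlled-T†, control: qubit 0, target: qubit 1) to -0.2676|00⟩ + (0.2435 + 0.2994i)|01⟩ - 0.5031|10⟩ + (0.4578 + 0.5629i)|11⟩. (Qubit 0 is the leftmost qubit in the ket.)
-0.2676|00⟩ + (0.2435 + 0.2994i)|01⟩ - 0.5031|10⟩ + (0.7217 + 0.07432i)|11⟩

C-T† leaves the control-|0⟩ kets |00⟩, |01⟩ unchanged and applies T† to qubit 1 on the control-|1⟩ pair (|10⟩, |11⟩).
T† = [[1, 0], [0, (1/√2 - (1/√2)i)]].
With a = amp(|10⟩) = -0.5031 and b = amp(|11⟩) = (0.4578 + 0.5629i):
new amp(|10⟩) = (1)·a = -0.5031
new amp(|11⟩) = (1/√2 - (1/√2)i)·b = (0.7217 + 0.07432i)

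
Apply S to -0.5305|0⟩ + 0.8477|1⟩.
-0.5305|0⟩ + 0.8477i|1⟩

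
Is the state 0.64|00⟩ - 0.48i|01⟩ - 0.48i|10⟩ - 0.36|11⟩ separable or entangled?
Separable

Writing the state as a|00⟩ + b|01⟩ + c|10⟩ + d|11⟩, it is a product state iff ad − bc = 0.
Here (a, b, c, d) = (0.64, -0.48i, -0.48i, -0.36): ad − bc = (0.64)(-0.36) − (-0.48i)(-0.48i) = 0, so the state is separable.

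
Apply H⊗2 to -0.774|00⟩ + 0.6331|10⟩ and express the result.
-0.07045|00⟩ - 0.07045|01⟩ - 0.7036|10⟩ - 0.7036|11⟩

H⊗2 gives amp(|y⟩) = (1/2) Σ_x (−1)^(x·y) amp(|x⟩), where x·y is the number of positions in which both x and y have a 1.
|00⟩: (-0.774 + 0.6331)/2 = -0.07045
|01⟩: (-0.774 + 0.6331)/2 = -0.07045
|10⟩: (-0.774 - 0.6331)/2 = -0.7036
|11⟩: (-0.774 - 0.6331)/2 = -0.7036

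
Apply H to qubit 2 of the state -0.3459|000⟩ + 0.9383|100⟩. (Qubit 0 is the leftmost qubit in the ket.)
-0.2446|000⟩ - 0.2446|001⟩ + 0.6635|100⟩ + 0.6635|101⟩

H on qubit 2 mixes each pair of kets that differ only in qubit 2: amplitudes (a, b) of (|…0…⟩, |…1…⟩) become ((a + b)/√2, (a − b)/√2). Kets absent from the input have amplitude 0.
(|000⟩, |001⟩): (a, b) = (-0.3459, 0) → (-0.2446, -0.2446)
(|100⟩, |101⟩): (a, b) = (0.9383, 0) → (0.6635, 0.6635)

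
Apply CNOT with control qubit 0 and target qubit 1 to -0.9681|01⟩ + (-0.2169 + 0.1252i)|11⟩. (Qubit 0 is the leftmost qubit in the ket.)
-0.9681|01⟩ + (-0.2169 + 0.1252i)|10⟩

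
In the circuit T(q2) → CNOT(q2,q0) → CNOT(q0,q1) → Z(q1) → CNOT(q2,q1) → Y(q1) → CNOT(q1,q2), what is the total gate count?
7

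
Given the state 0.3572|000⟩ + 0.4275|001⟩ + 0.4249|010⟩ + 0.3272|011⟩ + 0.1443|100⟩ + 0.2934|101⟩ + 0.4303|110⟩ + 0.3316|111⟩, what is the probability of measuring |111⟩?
0.11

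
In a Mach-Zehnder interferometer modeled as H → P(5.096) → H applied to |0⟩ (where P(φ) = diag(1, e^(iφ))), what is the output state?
(0.6871 - 0.4637i)|0⟩ + (0.3129 + 0.4637i)|1⟩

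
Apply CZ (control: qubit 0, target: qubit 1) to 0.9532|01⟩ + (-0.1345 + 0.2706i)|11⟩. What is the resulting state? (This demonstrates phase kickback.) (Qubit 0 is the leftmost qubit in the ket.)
0.9532|01⟩ + (0.1345 - 0.2706i)|11⟩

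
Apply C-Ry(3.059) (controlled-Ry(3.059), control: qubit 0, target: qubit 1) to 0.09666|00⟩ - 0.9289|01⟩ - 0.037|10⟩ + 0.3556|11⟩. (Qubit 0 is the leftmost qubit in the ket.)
0.09666|00⟩ - 0.9289|01⟩ - 0.3568|10⟩ - 0.02229|11⟩

C-Ry(3.059) leaves the control-|0⟩ kets |00⟩, |01⟩ unchanged and applies Ry(3.059) to qubit 1 on the control-|1⟩ pair (|10⟩, |11⟩).
Ry(3.059) = [[cos(θ/2), −sin(θ/2)], [sin(θ/2), cos(θ/2)]]; θ = 3.059, cos(θ/2) ≈ 0.0412846, sin(θ/2) ≈ 0.999147.
With a = amp(|10⟩) = -0.037 and b = amp(|11⟩) = 0.3556:
new amp(|10⟩) = (0.0412846)·a + (-0.999147)·b = -0.3568
new amp(|11⟩) = (0.999147)·a + (0.0412846)·b = -0.02229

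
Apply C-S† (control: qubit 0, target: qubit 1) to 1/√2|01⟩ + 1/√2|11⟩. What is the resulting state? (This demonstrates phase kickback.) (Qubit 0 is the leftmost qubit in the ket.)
1/√2|01⟩ - (1/√2)i|11⟩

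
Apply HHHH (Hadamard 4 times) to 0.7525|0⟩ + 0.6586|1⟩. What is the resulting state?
0.7525|0⟩ + 0.6586|1⟩

H² = I, so an even number of Hadamards cancels: H^4 = I and the state is unchanged.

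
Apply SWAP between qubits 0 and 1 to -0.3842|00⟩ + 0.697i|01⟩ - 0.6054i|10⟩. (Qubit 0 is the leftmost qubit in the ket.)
-0.3842|00⟩ - 0.6054i|01⟩ + 0.697i|10⟩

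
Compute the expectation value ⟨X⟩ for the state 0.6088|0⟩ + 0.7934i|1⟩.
0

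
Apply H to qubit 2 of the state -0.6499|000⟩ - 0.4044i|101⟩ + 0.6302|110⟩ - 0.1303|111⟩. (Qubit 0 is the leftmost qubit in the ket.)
-0.4595|000⟩ - 0.4595|001⟩ - 0.286i|100⟩ + 0.286i|101⟩ + 0.3535|110⟩ + 0.5378|111⟩

H on qubit 2 mixes each pair of kets that differ only in qubit 2: amplitudes (a, b) of (|…0…⟩, |…1…⟩) become ((a + b)/√2, (a − b)/√2). Kets absent from the input have amplitude 0.
(|000⟩, |001⟩): (a, b) = (-0.6499, 0) → (-0.4595, -0.4595)
(|100⟩, |101⟩): (a, b) = (0, -0.4044i) → (-0.286i, 0.286i)
(|110⟩, |111⟩): (a, b) = (0.6302, -0.1303) → (0.3535, 0.5378)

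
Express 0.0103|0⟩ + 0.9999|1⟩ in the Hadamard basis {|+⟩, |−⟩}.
0.7143|+⟩ - 0.6998|−⟩

With |ψ⟩ = α|0⟩ + β|1⟩, the Hadamard-basis coefficients are ⟨+|ψ⟩ = (α + β)/√2 and ⟨−|ψ⟩ = (α − β)/√2.
Here α = 0.0103, β = 0.9999: (α + β)/√2 = 0.7143, (α − β)/√2 = -0.6998.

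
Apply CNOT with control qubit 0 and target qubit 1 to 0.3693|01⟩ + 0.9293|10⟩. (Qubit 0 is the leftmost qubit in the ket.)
0.3693|01⟩ + 0.9293|11⟩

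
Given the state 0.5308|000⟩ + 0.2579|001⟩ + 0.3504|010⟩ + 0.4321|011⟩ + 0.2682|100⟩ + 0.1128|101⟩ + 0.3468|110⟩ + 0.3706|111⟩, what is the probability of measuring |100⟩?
0.07193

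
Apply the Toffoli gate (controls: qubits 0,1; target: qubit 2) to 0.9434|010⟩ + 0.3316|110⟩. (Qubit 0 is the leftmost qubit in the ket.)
0.9434|010⟩ + 0.3316|111⟩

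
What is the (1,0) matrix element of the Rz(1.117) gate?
0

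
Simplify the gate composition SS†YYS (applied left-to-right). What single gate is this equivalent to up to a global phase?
S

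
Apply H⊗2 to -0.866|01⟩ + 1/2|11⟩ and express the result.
-0.183|00⟩ + 0.183|01⟩ - 0.683|10⟩ + 0.683|11⟩

H⊗2 gives amp(|y⟩) = (1/2) Σ_x (−1)^(x·y) amp(|x⟩), where x·y is the number of positions in which both x and y have a 1.
|00⟩: (-0.866 + 1/2)/2 = -0.183
|01⟩: (0.866 - 1/2)/2 = 0.183
|10⟩: (-0.866 - 1/2)/2 = -0.683
|11⟩: (0.866 + 1/2)/2 = 0.683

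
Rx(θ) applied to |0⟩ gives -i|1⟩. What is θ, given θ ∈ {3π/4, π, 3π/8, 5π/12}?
π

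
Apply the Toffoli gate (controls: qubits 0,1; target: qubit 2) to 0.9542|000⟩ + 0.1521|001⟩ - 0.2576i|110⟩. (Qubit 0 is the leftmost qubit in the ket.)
0.9542|000⟩ + 0.1521|001⟩ - 0.2576i|111⟩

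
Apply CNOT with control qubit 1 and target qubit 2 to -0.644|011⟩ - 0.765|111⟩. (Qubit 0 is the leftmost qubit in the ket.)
-0.644|010⟩ - 0.765|110⟩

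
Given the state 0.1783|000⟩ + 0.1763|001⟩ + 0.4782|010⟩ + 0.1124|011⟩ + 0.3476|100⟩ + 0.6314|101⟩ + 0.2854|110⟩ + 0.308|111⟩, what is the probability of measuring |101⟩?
0.3987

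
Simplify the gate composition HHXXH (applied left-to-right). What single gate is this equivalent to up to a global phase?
H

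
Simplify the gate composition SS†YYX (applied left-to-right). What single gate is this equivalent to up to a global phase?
X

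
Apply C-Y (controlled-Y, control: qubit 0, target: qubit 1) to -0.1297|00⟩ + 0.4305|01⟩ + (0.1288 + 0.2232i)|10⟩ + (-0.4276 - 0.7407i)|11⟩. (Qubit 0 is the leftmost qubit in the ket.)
-0.1297|00⟩ + 0.4305|01⟩ + (-0.7407 + 0.4276i)|10⟩ + (-0.2232 + 0.1288i)|11⟩

C-Y leaves the control-|0⟩ kets |00⟩, |01⟩ unchanged and applies Y to qubit 1 on the control-|1⟩ pair (|10⟩, |11⟩).
Y = [[0, -i], [i, 0]].
With a = amp(|10⟩) = (0.1288 + 0.2232i) and b = amp(|11⟩) = (-0.4276 - 0.7407i):
new amp(|10⟩) = (-i)·b = (-0.7407 + 0.4276i)
new amp(|11⟩) = (i)·a = (-0.2232 + 0.1288i)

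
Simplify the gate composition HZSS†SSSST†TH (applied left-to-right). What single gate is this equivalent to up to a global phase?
X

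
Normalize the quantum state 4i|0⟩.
i|0⟩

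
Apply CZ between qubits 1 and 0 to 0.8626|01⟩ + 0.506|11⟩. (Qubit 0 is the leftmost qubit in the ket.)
0.8626|01⟩ - 0.506|11⟩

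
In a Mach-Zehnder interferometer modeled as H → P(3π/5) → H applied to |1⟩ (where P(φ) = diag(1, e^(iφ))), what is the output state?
(0.6545 - 0.4755i)|0⟩ + (0.3455 + 0.4755i)|1⟩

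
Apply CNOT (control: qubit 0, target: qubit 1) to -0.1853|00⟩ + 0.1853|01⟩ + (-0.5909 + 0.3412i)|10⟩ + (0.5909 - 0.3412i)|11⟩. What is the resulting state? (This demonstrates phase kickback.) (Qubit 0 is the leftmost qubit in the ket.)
-0.1853|00⟩ + 0.1853|01⟩ + (0.5909 - 0.3412i)|10⟩ + (-0.5909 + 0.3412i)|11⟩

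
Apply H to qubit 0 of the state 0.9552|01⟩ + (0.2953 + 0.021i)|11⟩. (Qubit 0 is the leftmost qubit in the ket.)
(0.8842 + 0.01485i)|01⟩ + (0.4666 - 0.01485i)|11⟩

H on qubit 0 mixes each pair of kets that differ only in qubit 0: amplitudes (a, b) of (|…0…⟩, |…1…⟩) become ((a + b)/√2, (a − b)/√2). Kets absent from the input have amplitude 0.
(|01⟩, |11⟩): (a, b) = (0.9552, (0.2953 + 0.021i)) → ((0.8842 + 0.01485i), (0.4666 - 0.01485i))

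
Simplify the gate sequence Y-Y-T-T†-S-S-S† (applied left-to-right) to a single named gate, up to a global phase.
S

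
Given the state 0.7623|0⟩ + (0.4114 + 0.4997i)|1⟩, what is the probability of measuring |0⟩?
0.5811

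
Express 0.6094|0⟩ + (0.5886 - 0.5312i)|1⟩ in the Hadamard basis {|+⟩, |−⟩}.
(0.8471 - 0.3756i)|+⟩ + (0.01471 + 0.3756i)|−⟩

With |ψ⟩ = α|0⟩ + β|1⟩, the Hadamard-basis coefficients are ⟨+|ψ⟩ = (α + β)/√2 and ⟨−|ψ⟩ = (α − β)/√2.
Here α = 0.6094, β = (0.5886 - 0.5312i): (α + β)/√2 = (0.8471 - 0.3756i), (α − β)/√2 = (0.01471 + 0.3756i).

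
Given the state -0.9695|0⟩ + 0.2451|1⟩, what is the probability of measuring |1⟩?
0.06007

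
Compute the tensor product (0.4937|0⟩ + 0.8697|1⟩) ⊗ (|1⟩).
0.4937|01⟩ + 0.8697|11⟩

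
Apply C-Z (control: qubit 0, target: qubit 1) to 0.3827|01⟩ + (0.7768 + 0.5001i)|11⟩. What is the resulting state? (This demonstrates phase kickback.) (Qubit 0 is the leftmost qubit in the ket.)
0.3827|01⟩ + (-0.7768 - 0.5001i)|11⟩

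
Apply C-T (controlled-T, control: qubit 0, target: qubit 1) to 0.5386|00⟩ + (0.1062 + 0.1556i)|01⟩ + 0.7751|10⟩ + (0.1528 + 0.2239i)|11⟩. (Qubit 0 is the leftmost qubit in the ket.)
0.5386|00⟩ + (0.1062 + 0.1556i)|01⟩ + 0.7751|10⟩ + (-0.05028 + 0.2664i)|11⟩

C-T leaves the control-|0⟩ kets |00⟩, |01⟩ unchanged and applies T to qubit 1 on the control-|1⟩ pair (|10⟩, |11⟩).
T = [[1, 0], [0, (1/√2 + (1/√2)i)]].
With a = amp(|10⟩) = 0.7751 and b = amp(|11⟩) = (0.1528 + 0.2239i):
new amp(|10⟩) = (1)·a = 0.7751
new amp(|11⟩) = (1/√2 + (1/√2)i)·b = (-0.05028 + 0.2664i)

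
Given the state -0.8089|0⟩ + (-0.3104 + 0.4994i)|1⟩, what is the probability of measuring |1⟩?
0.3457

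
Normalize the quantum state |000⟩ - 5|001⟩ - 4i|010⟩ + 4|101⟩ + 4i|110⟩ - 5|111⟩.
0.1005|000⟩ - 0.5025|001⟩ - 0.402i|010⟩ + 0.402|101⟩ + 0.402i|110⟩ - 0.5025|111⟩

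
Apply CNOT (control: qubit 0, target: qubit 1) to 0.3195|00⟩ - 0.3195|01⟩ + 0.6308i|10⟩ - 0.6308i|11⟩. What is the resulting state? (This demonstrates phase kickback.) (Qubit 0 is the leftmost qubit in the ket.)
0.3195|00⟩ - 0.3195|01⟩ - 0.6308i|10⟩ + 0.6308i|11⟩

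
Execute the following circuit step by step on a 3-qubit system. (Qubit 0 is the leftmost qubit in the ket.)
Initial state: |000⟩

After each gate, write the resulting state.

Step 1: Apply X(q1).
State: |010⟩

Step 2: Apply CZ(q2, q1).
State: |010⟩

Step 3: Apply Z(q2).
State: |010⟩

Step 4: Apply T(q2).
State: |010⟩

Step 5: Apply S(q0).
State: |010⟩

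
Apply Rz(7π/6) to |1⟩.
(-0.2588 + 0.9659i)|1⟩

Rz(7π/6) = [[e^(−iθ/2), 0], [0, e^(iθ/2)]] with e^(±iθ/2) = cos(θ/2) ± i·sin(θ/2); θ = 7π/6, cos(θ/2) ≈ -0.258819, sin(θ/2) ≈ 0.965926.
With a = amp(|0⟩) = 0 and b = amp(|1⟩) = 1:
new amp(|0⟩) = (-0.258819 - 0.965926i)·a = 0
new amp(|1⟩) = (-0.258819 + 0.965926i)·b = (-0.2588 + 0.9659i)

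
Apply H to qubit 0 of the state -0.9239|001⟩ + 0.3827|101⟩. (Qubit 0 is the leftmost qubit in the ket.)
-0.3827|001⟩ - 0.9239|101⟩

H on qubit 0 mixes each pair of kets that differ only in qubit 0: amplitudes (a, b) of (|…0…⟩, |…1…⟩) become ((a + b)/√2, (a − b)/√2). Kets absent from the input have amplitude 0.
(|001⟩, |101⟩): (a, b) = (-0.9239, 0.3827) → (-0.3827, -0.9239)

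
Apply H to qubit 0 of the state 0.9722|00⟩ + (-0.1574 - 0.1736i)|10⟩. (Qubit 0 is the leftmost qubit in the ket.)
(0.5762 - 0.1228i)|00⟩ + (0.7987 + 0.1228i)|10⟩

H on qubit 0 mixes each pair of kets that differ only in qubit 0: amplitudes (a, b) of (|…0…⟩, |…1…⟩) become ((a + b)/√2, (a − b)/√2). Kets absent from the input have amplitude 0.
(|00⟩, |10⟩): (a, b) = (0.9722, (-0.1574 - 0.1736i)) → ((0.5762 - 0.1228i), (0.7987 + 0.1228i))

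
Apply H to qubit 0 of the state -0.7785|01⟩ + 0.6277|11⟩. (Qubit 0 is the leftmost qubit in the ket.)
-0.1066|01⟩ - 0.9943|11⟩

H on qubit 0 mixes each pair of kets that differ only in qubit 0: amplitudes (a, b) of (|…0…⟩, |…1…⟩) become ((a + b)/√2, (a − b)/√2). Kets absent from the input have amplitude 0.
(|01⟩, |11⟩): (a, b) = (-0.7785, 0.6277) → (-0.1066, -0.9943)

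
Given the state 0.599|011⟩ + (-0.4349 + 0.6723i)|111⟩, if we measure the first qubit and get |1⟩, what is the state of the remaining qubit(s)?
(-0.5431 + 0.8396i)|11⟩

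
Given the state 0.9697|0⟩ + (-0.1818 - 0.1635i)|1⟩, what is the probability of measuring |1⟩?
0.05978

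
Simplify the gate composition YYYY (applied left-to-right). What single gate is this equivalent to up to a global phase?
I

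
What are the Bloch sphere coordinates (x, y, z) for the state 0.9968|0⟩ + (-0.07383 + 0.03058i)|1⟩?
(-0.1472, 0.06096, 0.9872)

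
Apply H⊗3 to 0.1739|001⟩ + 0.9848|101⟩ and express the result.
0.4097|000⟩ - 0.4097|001⟩ + 0.4097|010⟩ - 0.4097|011⟩ - 0.2867|100⟩ + 0.2867|101⟩ - 0.2867|110⟩ + 0.2867|111⟩

H⊗3 gives amp(|y⟩) = (1/2√2) Σ_x (−1)^(x·y) amp(|x⟩), where x·y is the number of positions in which both x and y have a 1.
|000⟩: (0.1739 + 0.9848)/(2√2) = 0.4097
|001⟩: (-0.1739 - 0.9848)/(2√2) = -0.4097
|010⟩: (0.1739 + 0.9848)/(2√2) = 0.4097
|011⟩: (-0.1739 - 0.9848)/(2√2) = -0.4097
|100⟩: (0.1739 - 0.9848)/(2√2) = -0.2867
|101⟩: (-0.1739 + 0.9848)/(2√2) = 0.2867
|110⟩: (0.1739 - 0.9848)/(2√2) = -0.2867
|111⟩: (-0.1739 + 0.9848)/(2√2) = 0.2867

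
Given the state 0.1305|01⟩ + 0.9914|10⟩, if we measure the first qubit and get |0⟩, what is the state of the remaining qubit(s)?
|1⟩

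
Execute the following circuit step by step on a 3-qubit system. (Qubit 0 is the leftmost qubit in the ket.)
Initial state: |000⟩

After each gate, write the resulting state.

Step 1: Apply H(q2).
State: 1/√2|000⟩ + 1/√2|001⟩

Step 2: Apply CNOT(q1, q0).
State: 1/√2|000⟩ + 1/√2|001⟩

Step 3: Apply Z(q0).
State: 1/√2|000⟩ + 1/√2|001⟩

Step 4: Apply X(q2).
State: 1/√2|000⟩ + 1/√2|001⟩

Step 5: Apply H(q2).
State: |000⟩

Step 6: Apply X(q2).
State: |001⟩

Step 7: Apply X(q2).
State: |000⟩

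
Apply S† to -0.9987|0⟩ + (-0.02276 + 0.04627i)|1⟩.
-0.9987|0⟩ + (0.04627 + 0.02276i)|1⟩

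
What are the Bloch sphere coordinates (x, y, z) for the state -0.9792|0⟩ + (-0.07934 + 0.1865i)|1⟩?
(0.1554, -0.3652, 0.9178)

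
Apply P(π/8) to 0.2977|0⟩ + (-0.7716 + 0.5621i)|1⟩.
0.2977|0⟩ + (-0.928 + 0.224i)|1⟩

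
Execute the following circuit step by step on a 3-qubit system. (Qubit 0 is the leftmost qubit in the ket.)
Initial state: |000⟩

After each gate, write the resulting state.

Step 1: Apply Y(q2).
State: i|001⟩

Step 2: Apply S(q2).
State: -|001⟩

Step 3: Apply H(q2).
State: -1/√2|000⟩ + 1/√2|001⟩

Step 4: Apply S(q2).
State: -1/√2|000⟩ + (1/√2)i|001⟩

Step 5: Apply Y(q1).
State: -(1/√2)i|010⟩ - 1/√2|011⟩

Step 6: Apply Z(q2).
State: -(1/√2)i|010⟩ + 1/√2|011⟩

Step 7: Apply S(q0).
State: -(1/√2)i|010⟩ + 1/√2|011⟩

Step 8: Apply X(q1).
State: -(1/√2)i|000⟩ + 1/√2|001⟩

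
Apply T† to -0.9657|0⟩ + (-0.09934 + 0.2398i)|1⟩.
-0.9657|0⟩ + (0.09932 + 0.2398i)|1⟩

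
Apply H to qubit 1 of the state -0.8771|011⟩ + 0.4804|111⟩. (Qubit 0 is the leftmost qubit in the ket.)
-0.6202|001⟩ + 0.6202|011⟩ + 0.3397|101⟩ - 0.3397|111⟩

H on qubit 1 mixes each pair of kets that differ only in qubit 1: amplitudes (a, b) of (|…0…⟩, |…1…⟩) become ((a + b)/√2, (a − b)/√2). Kets absent from the input have amplitude 0.
(|001⟩, |011⟩): (a, b) = (0, -0.8771) → (-0.6202, 0.6202)
(|101⟩, |111⟩): (a, b) = (0, 0.4804) → (0.3397, -0.3397)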